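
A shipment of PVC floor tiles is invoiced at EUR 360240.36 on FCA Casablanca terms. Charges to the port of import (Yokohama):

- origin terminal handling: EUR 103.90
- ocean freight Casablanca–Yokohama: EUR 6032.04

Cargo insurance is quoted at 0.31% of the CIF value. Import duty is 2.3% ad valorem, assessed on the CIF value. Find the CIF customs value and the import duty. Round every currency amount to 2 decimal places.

Let C be the CIF value. C = FCA price + pre-shipment costs + freight + 0.31% × C
C − 0.31% × C = 360240.36 + 103.90 + 6032.04
0.9969 × C = 366376.30
C = 366376.30 / 0.9969 = 367515.60
Insurance premium = 0.31% × 367515.60 = 1139.30
Import duty = 367515.60 × 2.3% = 8452.86

CIF value: EUR 367515.60; import duty: EUR 8452.86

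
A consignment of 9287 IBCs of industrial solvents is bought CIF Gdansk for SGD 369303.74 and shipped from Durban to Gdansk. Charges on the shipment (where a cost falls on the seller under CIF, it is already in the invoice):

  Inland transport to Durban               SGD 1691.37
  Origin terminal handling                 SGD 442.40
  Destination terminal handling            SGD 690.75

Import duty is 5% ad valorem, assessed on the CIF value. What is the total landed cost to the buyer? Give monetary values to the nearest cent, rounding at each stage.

Total landed cost: SGD 388459.68

CIF: the seller pays costs through ocean freight and marine insurance to the destination port.
Already in the invoice (seller's account under CIF): inland to port, origin terminal — exclude.
The CIF price already equals the CIF value: 369303.74
Import duty = 369303.74 × 5% = 18465.19
Buyer bears: destination terminal 690.75 + duty 18465.19 = 19155.94
Landed cost = invoice 369303.74 + 19155.94 = 388459.68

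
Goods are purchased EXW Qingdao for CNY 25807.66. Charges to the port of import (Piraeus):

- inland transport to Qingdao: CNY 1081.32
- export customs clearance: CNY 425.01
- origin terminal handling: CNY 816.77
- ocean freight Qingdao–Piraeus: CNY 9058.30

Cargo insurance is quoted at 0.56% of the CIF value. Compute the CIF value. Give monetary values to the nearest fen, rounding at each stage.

CIF value: CNY 37398.49

Let C be the CIF value. C = EXW price + pre-shipment costs + freight + 0.56% × C
C − 0.56% × C = 25807.66 + 1081.32 + 425.01 + 816.77 + 9058.30
0.9944 × C = 37189.06
C = 37189.06 / 0.9944 = 37398.49
Insurance premium = 0.56% × 37398.49 = 209.43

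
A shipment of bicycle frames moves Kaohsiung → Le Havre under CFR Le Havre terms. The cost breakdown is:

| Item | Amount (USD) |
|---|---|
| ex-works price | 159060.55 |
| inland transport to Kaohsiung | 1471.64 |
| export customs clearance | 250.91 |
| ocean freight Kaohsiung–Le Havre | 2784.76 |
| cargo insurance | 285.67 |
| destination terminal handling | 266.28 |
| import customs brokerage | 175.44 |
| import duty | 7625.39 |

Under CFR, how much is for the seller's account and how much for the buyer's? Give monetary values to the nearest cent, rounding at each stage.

CFR: the seller pays costs through ocean freight to the destination port, but not insurance.
Seller's account: goods 159060.55 + inland to port 1471.64 + export clearance 250.91 + freight 2784.76 = 163567.86
Buyer's account: insurance 285.67 + destination terminal 266.28 + brokerage 175.44 + duty 7625.39 = 8352.78

Seller: USD 163567.86; buyer: USD 8352.78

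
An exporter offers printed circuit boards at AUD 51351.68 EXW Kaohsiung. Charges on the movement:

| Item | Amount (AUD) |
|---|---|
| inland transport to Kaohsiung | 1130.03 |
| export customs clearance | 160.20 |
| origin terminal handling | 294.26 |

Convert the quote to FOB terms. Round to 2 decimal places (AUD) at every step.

From EXW to FOB, the seller additionally bears: inland to port, export clearance, origin terminal.
FOB price = 51351.68 + 1130.03 + 160.20 + 294.26 = 52936.17

FOB price: AUD 52936.17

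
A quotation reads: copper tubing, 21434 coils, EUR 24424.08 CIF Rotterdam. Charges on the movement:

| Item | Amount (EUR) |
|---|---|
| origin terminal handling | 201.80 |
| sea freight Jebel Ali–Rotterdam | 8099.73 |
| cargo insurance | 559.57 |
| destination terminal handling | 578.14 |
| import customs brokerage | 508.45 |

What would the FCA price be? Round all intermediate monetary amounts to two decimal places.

Not relevant to the conversion: destination terminal, brokerage — on the buyer under both terms; not part of either seller's price.
From CIF to FCA, the seller no longer bears: origin terminal, freight, insurance.
FCA price = 24424.08 − 201.80 − 8099.73 − 559.57 = 15562.98

FCA price: EUR 15562.98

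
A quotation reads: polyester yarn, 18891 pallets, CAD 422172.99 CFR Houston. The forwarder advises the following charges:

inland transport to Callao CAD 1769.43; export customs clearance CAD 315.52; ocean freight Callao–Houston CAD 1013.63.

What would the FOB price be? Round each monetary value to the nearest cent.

FOB price: CAD 421159.36

Not relevant to the conversion: export clearance, inland to port — on the seller under both CFR and FOB; already in the CFR price and stays in the FOB price.
From CFR to FOB, the seller no longer bears: freight.
FOB price = 422172.99 − 1013.63 = 421159.36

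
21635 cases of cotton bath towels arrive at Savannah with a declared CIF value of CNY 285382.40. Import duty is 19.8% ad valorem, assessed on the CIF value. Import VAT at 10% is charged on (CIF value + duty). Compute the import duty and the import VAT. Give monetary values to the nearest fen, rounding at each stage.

Import duty = 285382.40 × 19.8% = 56505.72
VAT base = CIF + duty = 285382.40 + 56505.72 = 341888.12
Import VAT = 341888.12 × 10% = 34188.81

Import duty: CNY 56505.72; import VAT: CNY 34188.81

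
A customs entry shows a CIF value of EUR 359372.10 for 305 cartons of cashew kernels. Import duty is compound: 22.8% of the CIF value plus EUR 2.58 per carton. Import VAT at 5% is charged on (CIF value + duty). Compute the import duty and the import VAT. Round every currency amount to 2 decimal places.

Ad valorem component: 359372.10 × 22.8% = 81936.84
Specific component: 305 × 2.58 = 786.90
Import duty = 81936.84 + 786.90 = 82723.74
VAT base = CIF + duty = 359372.10 + 82723.74 = 442095.84
Import VAT = 442095.84 × 5% = 22104.79

Import duty: EUR 82723.74; import VAT: EUR 22104.79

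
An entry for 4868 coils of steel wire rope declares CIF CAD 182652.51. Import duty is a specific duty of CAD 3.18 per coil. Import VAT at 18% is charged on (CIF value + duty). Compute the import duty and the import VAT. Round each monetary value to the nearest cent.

Import duty: CAD 15480.24; import VAT: CAD 35663.90

Import duty = 4868 × 3.18 = 15480.24
VAT base = CIF + duty = 182652.51 + 15480.24 = 198132.75
Import VAT = 198132.75 × 18% = 35663.90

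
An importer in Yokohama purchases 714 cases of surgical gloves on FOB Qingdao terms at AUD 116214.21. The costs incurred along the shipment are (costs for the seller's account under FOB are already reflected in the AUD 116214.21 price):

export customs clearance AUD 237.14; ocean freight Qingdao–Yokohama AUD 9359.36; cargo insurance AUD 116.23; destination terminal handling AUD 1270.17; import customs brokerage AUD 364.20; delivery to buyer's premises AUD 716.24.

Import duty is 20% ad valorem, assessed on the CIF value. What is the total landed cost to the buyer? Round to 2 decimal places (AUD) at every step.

Total landed cost: AUD 153178.37

FOB: the seller bears costs until goods are on board at the origin port; the buyer bears freight, insurance and all costs thereafter.
Already in the invoice (seller's account under FOB): export clearance — exclude.
CIF value = FOB price + freight + insurance = 116214.21 + 9359.36 + 116.23 = 125689.80
Import duty = 125689.80 × 20% = 25137.96
Buyer bears: freight 9359.36 + insurance 116.23 + destination terminal 1270.17 + brokerage 364.20 + delivery 716.24 + duty 25137.96 = 36964.16
Landed cost = invoice 116214.21 + 36964.16 = 153178.37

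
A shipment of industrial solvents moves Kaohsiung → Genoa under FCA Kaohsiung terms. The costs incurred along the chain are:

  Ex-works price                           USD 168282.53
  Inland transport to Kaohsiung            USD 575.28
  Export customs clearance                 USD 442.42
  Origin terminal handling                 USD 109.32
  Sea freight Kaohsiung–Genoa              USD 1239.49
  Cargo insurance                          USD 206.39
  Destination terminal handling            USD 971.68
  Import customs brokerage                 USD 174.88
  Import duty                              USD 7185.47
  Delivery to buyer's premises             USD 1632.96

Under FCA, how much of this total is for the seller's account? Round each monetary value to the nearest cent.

Seller's account: USD 169300.23

FCA: the seller delivers export-cleared goods to the carrier; the buyer bears costs from that point.
Seller's account: goods 168282.53 + inland to port 575.28 + export clearance 442.42 = 169300.23
Buyer's account: origin terminal 109.32 + freight 1239.49 + insurance 206.39 + destination terminal 971.68 + brokerage 174.88 + duty 7185.47 + delivery 1632.96 = 11520.19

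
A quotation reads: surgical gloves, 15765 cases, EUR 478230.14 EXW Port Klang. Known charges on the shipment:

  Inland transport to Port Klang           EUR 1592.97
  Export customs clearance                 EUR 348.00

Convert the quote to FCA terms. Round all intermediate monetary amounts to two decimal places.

From EXW to FCA, the seller additionally bears: inland to port, export clearance.
FCA price = 478230.14 + 1592.97 + 348.00 = 480171.11

FCA price: EUR 480171.11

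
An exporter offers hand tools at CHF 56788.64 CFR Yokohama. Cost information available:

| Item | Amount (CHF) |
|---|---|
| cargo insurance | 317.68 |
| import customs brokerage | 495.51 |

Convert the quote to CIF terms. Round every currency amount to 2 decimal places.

CIF price: CHF 57106.32

Not relevant to the conversion: brokerage — on the buyer under both terms; not part of either seller's price.
From CFR to CIF, the seller additionally bears: insurance.
CIF price = 56788.64 + 317.68 = 57106.32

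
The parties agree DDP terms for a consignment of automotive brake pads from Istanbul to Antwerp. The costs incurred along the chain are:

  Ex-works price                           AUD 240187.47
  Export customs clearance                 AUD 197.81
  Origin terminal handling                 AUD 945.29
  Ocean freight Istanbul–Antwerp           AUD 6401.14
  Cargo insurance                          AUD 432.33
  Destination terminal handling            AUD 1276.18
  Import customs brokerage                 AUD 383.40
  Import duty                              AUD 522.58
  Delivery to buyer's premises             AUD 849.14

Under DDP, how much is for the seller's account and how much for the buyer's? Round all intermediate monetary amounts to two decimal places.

DDP: the seller bears all costs including import duty.
Seller's account: goods 240187.47 + export clearance 197.81 + origin terminal 945.29 + freight 6401.14 + insurance 432.33 + destination terminal 1276.18 + brokerage 383.40 + duty 522.58 + delivery 849.14 = 251195.34
Buyer's account: 0.00

Seller: AUD 251195.34; buyer: AUD 0.00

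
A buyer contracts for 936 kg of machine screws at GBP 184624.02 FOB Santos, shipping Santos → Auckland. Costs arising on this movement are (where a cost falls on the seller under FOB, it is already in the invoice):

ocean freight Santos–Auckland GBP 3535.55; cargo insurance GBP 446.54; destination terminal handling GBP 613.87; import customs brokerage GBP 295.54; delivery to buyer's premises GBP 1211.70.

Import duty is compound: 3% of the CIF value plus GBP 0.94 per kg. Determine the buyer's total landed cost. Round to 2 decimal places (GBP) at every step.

Total landed cost: GBP 197265.24

FOB: the seller bears costs until goods are on board at the origin port; the buyer bears freight, insurance and all costs thereafter.
CIF value = FOB price + freight + insurance = 184624.02 + 3535.55 + 446.54 = 188606.11
Ad valorem component: 188606.11 × 3% = 5658.18
Specific component: 936 × 0.94 = 879.84
Import duty = 5658.18 + 879.84 = 6538.02
Buyer bears: freight 3535.55 + insurance 446.54 + destination terminal 613.87 + brokerage 295.54 + delivery 1211.70 + duty 6538.02 = 12641.22
Landed cost = invoice 184624.02 + 12641.22 = 197265.24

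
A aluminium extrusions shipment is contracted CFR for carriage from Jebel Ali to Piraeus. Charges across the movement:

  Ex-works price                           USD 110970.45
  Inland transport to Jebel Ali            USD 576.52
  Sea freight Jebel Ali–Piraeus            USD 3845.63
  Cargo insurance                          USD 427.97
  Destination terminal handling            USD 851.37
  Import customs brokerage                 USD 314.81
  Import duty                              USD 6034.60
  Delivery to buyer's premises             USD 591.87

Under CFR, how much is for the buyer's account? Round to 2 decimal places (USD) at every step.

CFR: the seller pays costs through ocean freight to the destination port, but not insurance.
Seller's account: goods 110970.45 + inland to port 576.52 + freight 3845.63 = 115392.60
Buyer's account: insurance 427.97 + destination terminal 851.37 + brokerage 314.81 + duty 6034.60 + delivery 591.87 = 8220.62

Buyer's account: USD 8220.62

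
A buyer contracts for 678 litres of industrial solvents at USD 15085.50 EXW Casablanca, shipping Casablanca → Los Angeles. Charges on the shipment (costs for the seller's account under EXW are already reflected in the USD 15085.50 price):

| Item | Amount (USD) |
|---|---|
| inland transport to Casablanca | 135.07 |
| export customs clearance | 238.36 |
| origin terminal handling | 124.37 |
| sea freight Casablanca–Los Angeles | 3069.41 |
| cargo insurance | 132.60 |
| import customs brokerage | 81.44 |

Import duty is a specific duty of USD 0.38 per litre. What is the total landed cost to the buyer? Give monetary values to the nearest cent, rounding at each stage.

EXW: the seller makes goods available at their premises; the buyer bears all onward costs.
CIF value = EXW price + inland to port + export clearance + origin terminal + freight + insurance = 15085.50 + 135.07 + 238.36 + 124.37 + 3069.41 + 132.60 = 18785.31
Import duty = 678 × 0.38 = 257.64
Buyer bears: inland to port 135.07 + export clearance 238.36 + origin terminal 124.37 + freight 3069.41 + insurance 132.60 + brokerage 81.44 + duty 257.64 = 4038.89
Landed cost = invoice 15085.50 + 4038.89 = 19124.39

Total landed cost: USD 19124.39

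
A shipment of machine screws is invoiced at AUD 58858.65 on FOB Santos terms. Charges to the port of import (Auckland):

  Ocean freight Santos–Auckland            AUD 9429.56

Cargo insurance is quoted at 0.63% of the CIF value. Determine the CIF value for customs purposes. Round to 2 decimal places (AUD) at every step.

Let C be the CIF value. C = FOB price + freight + 0.63% × C
C − 0.63% × C = 58858.65 + 9429.56
0.9937 × C = 68288.21
C = 68288.21 / 0.9937 = 68721.15
Insurance premium = 0.63% × 68721.15 = 432.94

CIF value: AUD 68721.15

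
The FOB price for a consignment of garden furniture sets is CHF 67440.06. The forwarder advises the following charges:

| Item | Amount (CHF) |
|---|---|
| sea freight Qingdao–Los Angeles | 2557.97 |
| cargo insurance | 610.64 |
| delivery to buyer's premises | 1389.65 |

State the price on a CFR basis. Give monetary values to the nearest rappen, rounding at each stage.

CFR price: CHF 69998.03

Not relevant to the conversion: delivery, insurance — on the buyer under both terms; not part of either seller's price.
From FOB to CFR, the seller additionally bears: freight.
CFR price = 67440.06 + 2557.97 = 69998.03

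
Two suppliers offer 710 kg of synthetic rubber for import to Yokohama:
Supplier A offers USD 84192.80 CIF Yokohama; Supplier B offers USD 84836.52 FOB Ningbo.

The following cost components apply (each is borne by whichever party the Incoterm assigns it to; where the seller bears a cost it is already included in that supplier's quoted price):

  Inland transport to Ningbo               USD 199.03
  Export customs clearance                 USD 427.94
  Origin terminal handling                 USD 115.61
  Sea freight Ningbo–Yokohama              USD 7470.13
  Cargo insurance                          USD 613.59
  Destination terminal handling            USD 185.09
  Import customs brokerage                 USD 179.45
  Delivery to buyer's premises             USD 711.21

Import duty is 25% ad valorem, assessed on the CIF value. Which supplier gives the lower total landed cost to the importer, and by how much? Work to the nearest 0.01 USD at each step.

Supplier A is cheaper by USD 10909.30

Supplier A (CIF):
The CIF price already equals the CIF value: 84192.80
Import duty = 84192.80 × 25% = 21048.20
Buyer bears (A): 185.09 + 179.45 + 711.21 = 1075.75
Landed cost (A) = invoice 84192.80 + 1075.75 + duty 21048.20 = 106316.75
Supplier B (FOB):
CIF value = FOB price + freight + insurance = 84836.52 + 7470.13 + 613.59 = 92920.24
Import duty = 92920.24 × 25% = 23230.06
Buyer bears (B): 7470.13 + 613.59 + 185.09 + 179.45 + 711.21 = 9159.47
Landed cost (B) = invoice 84836.52 + 9159.47 + duty 23230.06 = 117226.05
Difference = |106316.75 − 117226.05| = 10909.30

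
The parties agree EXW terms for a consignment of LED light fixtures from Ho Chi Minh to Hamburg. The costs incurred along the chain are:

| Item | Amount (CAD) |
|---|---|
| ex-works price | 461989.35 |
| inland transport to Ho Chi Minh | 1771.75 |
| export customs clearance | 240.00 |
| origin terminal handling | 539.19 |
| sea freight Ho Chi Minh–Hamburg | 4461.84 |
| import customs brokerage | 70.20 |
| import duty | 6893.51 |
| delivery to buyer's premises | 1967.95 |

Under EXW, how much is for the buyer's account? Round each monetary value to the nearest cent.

EXW: the seller makes goods available at their premises; the buyer bears all onward costs.
Seller's account: goods 461989.35 = 461989.35
Buyer's account: inland to port 1771.75 + export clearance 240.00 + origin terminal 539.19 + freight 4461.84 + brokerage 70.20 + duty 6893.51 + delivery 1967.95 = 15944.44

Buyer's account: CAD 15944.44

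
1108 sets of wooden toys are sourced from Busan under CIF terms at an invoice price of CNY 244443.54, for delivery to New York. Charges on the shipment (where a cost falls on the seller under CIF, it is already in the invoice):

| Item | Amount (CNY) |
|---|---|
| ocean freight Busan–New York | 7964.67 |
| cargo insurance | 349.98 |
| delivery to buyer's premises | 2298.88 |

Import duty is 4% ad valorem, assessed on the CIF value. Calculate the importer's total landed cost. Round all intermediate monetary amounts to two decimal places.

CIF: the seller pays costs through ocean freight and marine insurance to the destination port.
Already in the invoice (seller's account under CIF): freight, insurance — exclude.
The CIF price already equals the CIF value: 244443.54
Import duty = 244443.54 × 4% = 9777.74
Buyer bears: delivery 2298.88 + duty 9777.74 = 12076.62
Landed cost = invoice 244443.54 + 12076.62 = 256520.16

Total landed cost: CNY 256520.16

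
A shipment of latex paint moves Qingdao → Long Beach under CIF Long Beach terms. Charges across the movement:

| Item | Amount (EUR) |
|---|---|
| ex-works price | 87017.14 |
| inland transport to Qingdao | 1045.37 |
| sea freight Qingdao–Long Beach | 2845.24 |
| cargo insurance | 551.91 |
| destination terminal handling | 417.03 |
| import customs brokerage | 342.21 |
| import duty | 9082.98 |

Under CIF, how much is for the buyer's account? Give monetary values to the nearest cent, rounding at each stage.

CIF: the seller pays costs through ocean freight and marine insurance to the destination port.
Seller's account: goods 87017.14 + inland to port 1045.37 + freight 2845.24 + insurance 551.91 = 91459.66
Buyer's account: destination terminal 417.03 + brokerage 342.21 + duty 9082.98 = 9842.22

Buyer's account: EUR 9842.22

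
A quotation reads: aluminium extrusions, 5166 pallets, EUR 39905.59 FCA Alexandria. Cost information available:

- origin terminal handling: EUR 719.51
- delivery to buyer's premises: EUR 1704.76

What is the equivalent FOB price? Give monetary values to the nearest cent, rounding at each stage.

FOB price: EUR 40625.10

Not relevant to the conversion: delivery — on the buyer under both terms; not part of either seller's price.
From FCA to FOB, the seller additionally bears: origin terminal.
FOB price = 39905.59 + 719.51 = 40625.10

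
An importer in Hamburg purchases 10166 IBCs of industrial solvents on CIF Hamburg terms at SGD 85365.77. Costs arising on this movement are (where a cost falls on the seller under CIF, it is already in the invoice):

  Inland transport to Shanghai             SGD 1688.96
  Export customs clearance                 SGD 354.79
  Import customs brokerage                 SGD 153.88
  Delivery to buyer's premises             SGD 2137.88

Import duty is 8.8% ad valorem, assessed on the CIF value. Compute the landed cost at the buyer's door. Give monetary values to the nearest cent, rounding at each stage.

CIF: the seller pays costs through ocean freight and marine insurance to the destination port.
Already in the invoice (seller's account under CIF): inland to port, export clearance — exclude.
The CIF price already equals the CIF value: 85365.77
Import duty = 85365.77 × 8.8% = 7512.19
Buyer bears: brokerage 153.88 + delivery 2137.88 + duty 7512.19 = 9803.95
Landed cost = invoice 85365.77 + 9803.95 = 95169.72

Total landed cost: SGD 95169.72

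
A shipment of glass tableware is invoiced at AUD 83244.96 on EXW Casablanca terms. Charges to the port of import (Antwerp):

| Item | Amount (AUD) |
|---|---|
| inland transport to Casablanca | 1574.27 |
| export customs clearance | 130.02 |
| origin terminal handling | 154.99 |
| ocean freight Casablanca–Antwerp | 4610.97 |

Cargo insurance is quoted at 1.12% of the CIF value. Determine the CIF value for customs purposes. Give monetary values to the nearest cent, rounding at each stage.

CIF value: AUD 90731.40

Let C be the CIF value. C = EXW price + pre-shipment costs + freight + 1.12% × C
C − 1.12% × C = 83244.96 + 1574.27 + 130.02 + 154.99 + 4610.97
0.9888 × C = 89715.21
C = 89715.21 / 0.9888 = 90731.40
Insurance premium = 1.12% × 90731.40 = 1016.19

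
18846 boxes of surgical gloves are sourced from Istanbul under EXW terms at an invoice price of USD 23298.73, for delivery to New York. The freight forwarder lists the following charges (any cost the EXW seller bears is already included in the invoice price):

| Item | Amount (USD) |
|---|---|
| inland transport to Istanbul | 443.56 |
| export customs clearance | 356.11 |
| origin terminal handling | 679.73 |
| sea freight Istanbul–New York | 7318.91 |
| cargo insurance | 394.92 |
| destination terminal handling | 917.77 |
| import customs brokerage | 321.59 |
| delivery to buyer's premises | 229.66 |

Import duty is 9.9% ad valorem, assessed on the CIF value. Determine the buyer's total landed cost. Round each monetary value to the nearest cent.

EXW: the seller makes goods available at their premises; the buyer bears all onward costs.
CIF value = EXW price + inland to port + export clearance + origin terminal + freight + insurance = 23298.73 + 443.56 + 356.11 + 679.73 + 7318.91 + 394.92 = 32491.96
Import duty = 32491.96 × 9.9% = 3216.70
Buyer bears: inland to port 443.56 + export clearance 356.11 + origin terminal 679.73 + freight 7318.91 + insurance 394.92 + destination terminal 917.77 + brokerage 321.59 + delivery 229.66 + duty 3216.70 = 13878.95
Landed cost = invoice 23298.73 + 13878.95 = 37177.68

Total landed cost: USD 37177.68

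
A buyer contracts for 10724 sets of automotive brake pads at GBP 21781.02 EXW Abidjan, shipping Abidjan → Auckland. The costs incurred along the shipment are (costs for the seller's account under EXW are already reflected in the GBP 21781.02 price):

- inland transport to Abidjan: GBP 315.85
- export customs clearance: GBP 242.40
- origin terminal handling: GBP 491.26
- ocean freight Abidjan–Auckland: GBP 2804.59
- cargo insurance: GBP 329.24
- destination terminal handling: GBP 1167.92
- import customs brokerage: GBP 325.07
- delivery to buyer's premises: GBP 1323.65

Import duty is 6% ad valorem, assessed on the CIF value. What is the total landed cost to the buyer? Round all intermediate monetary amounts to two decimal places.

Total landed cost: GBP 30338.86

EXW: the seller makes goods available at their premises; the buyer bears all onward costs.
CIF value = EXW price + inland to port + export clearance + origin terminal + freight + insurance = 21781.02 + 315.85 + 242.40 + 491.26 + 2804.59 + 329.24 = 25964.36
Import duty = 25964.36 × 6% = 1557.86
Buyer bears: inland to port 315.85 + export clearance 242.40 + origin terminal 491.26 + freight 2804.59 + insurance 329.24 + destination terminal 1167.92 + brokerage 325.07 + delivery 1323.65 + duty 1557.86 = 8557.84
Landed cost = invoice 21781.02 + 8557.84 = 30338.86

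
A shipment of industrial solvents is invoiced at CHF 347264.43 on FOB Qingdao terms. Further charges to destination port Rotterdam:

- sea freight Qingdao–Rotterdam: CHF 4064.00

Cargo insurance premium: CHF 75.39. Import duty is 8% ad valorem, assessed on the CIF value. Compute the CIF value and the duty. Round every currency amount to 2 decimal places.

CIF value: CHF 351403.82; import duty: CHF 28112.31

CIF = FOB price + freight + insurance
CIF = 347264.43 + 4064.00 + 75.39 = 351403.82
Import duty = 351403.82 × 8% = 28112.31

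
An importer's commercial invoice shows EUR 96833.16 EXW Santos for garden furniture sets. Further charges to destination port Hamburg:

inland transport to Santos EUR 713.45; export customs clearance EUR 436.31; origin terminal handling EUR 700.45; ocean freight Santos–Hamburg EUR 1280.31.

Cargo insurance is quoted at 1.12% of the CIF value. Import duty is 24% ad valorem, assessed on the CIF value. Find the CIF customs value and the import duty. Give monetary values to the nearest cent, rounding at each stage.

CIF value: EUR 101095.95; import duty: EUR 24263.03

Let C be the CIF value. C = EXW price + pre-shipment costs + freight + 1.12% × C
C − 1.12% × C = 96833.16 + 713.45 + 436.31 + 700.45 + 1280.31
0.9888 × C = 99963.68
C = 99963.68 / 0.9888 = 101095.95
Insurance premium = 1.12% × 101095.95 = 1132.27
Import duty = 101095.95 × 24% = 24263.03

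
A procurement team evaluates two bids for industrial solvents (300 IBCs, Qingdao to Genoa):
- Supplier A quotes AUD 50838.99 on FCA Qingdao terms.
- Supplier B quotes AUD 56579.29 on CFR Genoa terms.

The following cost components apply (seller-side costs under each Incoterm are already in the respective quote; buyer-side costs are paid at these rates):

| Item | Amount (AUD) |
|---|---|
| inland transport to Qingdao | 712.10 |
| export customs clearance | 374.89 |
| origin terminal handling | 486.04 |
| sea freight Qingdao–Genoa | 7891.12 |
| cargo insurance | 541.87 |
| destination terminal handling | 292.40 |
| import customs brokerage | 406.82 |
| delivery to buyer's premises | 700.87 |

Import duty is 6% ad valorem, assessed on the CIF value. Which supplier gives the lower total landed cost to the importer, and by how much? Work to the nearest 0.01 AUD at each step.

Supplier A (FCA):
CIF value = FCA price + origin terminal + freight + insurance = 50838.99 + 486.04 + 7891.12 + 541.87 = 59758.02
Import duty = 59758.02 × 6% = 3585.48
Buyer bears (A): 486.04 + 7891.12 + 541.87 + 292.40 + 406.82 + 700.87 = 10319.12
Landed cost (A) = invoice 50838.99 + 10319.12 + duty 3585.48 = 64743.59
Supplier B (CFR):
CIF value = CFR price + insurance = 56579.29 + 541.87 = 57121.16
Import duty = 57121.16 × 6% = 3427.27
Buyer bears (B): 541.87 + 292.40 + 406.82 + 700.87 = 1941.96
Landed cost (B) = invoice 56579.29 + 1941.96 + duty 3427.27 = 61948.52
Difference = |64743.59 − 61948.52| = 2795.07

Supplier B is cheaper by AUD 2795.07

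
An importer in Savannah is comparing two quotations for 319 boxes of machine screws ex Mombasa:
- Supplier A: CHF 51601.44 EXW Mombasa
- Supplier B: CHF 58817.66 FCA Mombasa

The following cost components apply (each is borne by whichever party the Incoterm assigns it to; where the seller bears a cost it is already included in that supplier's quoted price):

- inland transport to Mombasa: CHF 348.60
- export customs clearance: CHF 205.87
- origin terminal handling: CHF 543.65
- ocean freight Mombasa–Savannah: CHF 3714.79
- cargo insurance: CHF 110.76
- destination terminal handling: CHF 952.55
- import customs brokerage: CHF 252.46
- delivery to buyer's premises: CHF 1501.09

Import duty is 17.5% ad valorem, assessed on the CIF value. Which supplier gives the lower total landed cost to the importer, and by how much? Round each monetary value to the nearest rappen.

Supplier A is cheaper by CHF 7827.56

Supplier A (EXW):
CIF value = EXW price + inland to port + export clearance + origin terminal + freight + insurance = 51601.44 + 348.60 + 205.87 + 543.65 + 3714.79 + 110.76 = 56525.11
Import duty = 56525.11 × 17.5% = 9891.89
Buyer bears (A): 348.60 + 205.87 + 543.65 + 3714.79 + 110.76 + 952.55 + 252.46 + 1501.09 = 7629.77
Landed cost (A) = invoice 51601.44 + 7629.77 + duty 9891.89 = 69123.10
Supplier B (FCA):
CIF value = FCA price + origin terminal + freight + insurance = 58817.66 + 543.65 + 3714.79 + 110.76 = 63186.86
Import duty = 63186.86 × 17.5% = 11057.70
Buyer bears (B): 543.65 + 3714.79 + 110.76 + 952.55 + 252.46 + 1501.09 = 7075.30
Landed cost (B) = invoice 58817.66 + 7075.30 + duty 11057.70 = 76950.66
Difference = |69123.10 − 76950.66| = 7827.56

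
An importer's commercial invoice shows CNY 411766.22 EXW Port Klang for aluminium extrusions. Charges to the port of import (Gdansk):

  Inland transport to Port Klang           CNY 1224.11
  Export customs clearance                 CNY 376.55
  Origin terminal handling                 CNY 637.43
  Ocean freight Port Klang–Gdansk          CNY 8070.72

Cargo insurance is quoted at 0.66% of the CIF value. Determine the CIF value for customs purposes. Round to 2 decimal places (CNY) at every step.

CIF value: CNY 424879.23

Let C be the CIF value. C = EXW price + pre-shipment costs + freight + 0.66% × C
C − 0.66% × C = 411766.22 + 1224.11 + 376.55 + 637.43 + 8070.72
0.9934 × C = 422075.03
C = 422075.03 / 0.9934 = 424879.23
Insurance premium = 0.66% × 424879.23 = 2804.20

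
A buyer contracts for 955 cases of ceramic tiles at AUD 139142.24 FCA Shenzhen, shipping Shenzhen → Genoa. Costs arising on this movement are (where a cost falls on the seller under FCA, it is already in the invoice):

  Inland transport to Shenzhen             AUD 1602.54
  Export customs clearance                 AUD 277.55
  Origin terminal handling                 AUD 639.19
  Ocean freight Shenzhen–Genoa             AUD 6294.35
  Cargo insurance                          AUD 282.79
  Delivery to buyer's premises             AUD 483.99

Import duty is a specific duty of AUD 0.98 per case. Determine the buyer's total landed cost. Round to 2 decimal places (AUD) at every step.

Total landed cost: AUD 147778.46

FCA: the seller delivers export-cleared goods to the carrier; the buyer bears costs from that point.
Already in the invoice (seller's account under FCA): inland to port, export clearance — exclude.
CIF value = FCA price + origin terminal + freight + insurance = 139142.24 + 639.19 + 6294.35 + 282.79 = 146358.57
Import duty = 955 × 0.98 = 935.90
Buyer bears: origin terminal 639.19 + freight 6294.35 + insurance 282.79 + delivery 483.99 + duty 935.90 = 8636.22
Landed cost = invoice 139142.24 + 8636.22 = 147778.46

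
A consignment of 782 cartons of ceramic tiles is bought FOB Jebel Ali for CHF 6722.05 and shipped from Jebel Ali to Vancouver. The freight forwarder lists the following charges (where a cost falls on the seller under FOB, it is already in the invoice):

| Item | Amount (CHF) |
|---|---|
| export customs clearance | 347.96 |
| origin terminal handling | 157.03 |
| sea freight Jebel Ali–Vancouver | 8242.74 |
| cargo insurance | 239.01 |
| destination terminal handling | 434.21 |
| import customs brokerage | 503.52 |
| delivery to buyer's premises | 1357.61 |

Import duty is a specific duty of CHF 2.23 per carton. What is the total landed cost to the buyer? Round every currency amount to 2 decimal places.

Total landed cost: CHF 19243.00

FOB: the seller bears costs until goods are on board at the origin port; the buyer bears freight, insurance and all costs thereafter.
Already in the invoice (seller's account under FOB): export clearance, origin terminal — exclude.
CIF value = FOB price + freight + insurance = 6722.05 + 8242.74 + 239.01 = 15203.80
Import duty = 782 × 2.23 = 1743.86
Buyer bears: freight 8242.74 + insurance 239.01 + destination terminal 434.21 + brokerage 503.52 + delivery 1357.61 + duty 1743.86 = 12520.95
Landed cost = invoice 6722.05 + 12520.95 = 19243.00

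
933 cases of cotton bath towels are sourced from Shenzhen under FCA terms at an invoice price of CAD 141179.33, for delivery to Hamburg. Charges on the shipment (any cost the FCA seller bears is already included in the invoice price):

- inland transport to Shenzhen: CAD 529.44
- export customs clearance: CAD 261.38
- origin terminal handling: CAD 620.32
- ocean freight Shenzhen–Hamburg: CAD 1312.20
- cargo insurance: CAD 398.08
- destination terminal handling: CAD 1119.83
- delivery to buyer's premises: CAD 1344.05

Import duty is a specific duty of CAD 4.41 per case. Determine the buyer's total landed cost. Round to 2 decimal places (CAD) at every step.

FCA: the seller delivers export-cleared goods to the carrier; the buyer bears costs from that point.
Already in the invoice (seller's account under FCA): inland to port, export clearance — exclude.
CIF value = FCA price + origin terminal + freight + insurance = 141179.33 + 620.32 + 1312.20 + 398.08 = 143509.93
Import duty = 933 × 4.41 = 4114.53
Buyer bears: origin terminal 620.32 + freight 1312.20 + insurance 398.08 + destination terminal 1119.83 + delivery 1344.05 + duty 4114.53 = 8909.01
Landed cost = invoice 141179.33 + 8909.01 = 150088.34

Total landed cost: CAD 150088.34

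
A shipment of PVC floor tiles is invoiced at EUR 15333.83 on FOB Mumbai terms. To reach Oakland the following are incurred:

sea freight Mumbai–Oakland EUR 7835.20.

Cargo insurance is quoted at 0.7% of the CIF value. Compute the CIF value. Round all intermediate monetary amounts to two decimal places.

CIF value: EUR 23332.36

Let C be the CIF value. C = FOB price + freight + 0.7% × C
C − 0.7% × C = 15333.83 + 7835.20
0.993 × C = 23169.03
C = 23169.03 / 0.993 = 23332.36
Insurance premium = 0.7% × 23332.36 = 163.33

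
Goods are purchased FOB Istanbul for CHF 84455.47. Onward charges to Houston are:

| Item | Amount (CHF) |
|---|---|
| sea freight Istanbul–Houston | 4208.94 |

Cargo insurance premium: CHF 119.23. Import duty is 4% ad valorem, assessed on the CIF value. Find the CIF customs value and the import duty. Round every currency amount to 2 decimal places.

CIF value: CHF 88783.64; import duty: CHF 3551.35

CIF = FOB price + freight + insurance
CIF = 84455.47 + 4208.94 + 119.23 = 88783.64
Import duty = 88783.64 × 4% = 3551.35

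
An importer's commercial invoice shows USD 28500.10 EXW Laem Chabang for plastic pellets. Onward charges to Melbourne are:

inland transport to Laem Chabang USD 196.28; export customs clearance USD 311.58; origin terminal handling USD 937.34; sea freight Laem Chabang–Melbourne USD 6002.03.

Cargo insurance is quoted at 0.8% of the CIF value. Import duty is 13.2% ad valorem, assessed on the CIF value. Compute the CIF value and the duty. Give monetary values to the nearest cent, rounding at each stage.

Let C be the CIF value. C = EXW price + pre-shipment costs + freight + 0.8% × C
C − 0.8% × C = 28500.10 + 196.28 + 311.58 + 937.34 + 6002.03
0.992 × C = 35947.33
C = 35947.33 / 0.992 = 36237.23
Insurance premium = 0.8% × 36237.23 = 289.90
Import duty = 36237.23 × 13.2% = 4783.31

CIF value: USD 36237.23; import duty: USD 4783.31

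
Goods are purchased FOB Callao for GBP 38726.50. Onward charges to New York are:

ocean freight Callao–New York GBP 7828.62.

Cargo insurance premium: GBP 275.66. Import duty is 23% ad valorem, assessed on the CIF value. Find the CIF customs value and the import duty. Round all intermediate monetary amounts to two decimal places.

CIF = FOB price + freight + insurance
CIF = 38726.50 + 7828.62 + 275.66 = 46830.78
Import duty = 46830.78 × 23% = 10771.08

CIF value: GBP 46830.78; import duty: GBP 10771.08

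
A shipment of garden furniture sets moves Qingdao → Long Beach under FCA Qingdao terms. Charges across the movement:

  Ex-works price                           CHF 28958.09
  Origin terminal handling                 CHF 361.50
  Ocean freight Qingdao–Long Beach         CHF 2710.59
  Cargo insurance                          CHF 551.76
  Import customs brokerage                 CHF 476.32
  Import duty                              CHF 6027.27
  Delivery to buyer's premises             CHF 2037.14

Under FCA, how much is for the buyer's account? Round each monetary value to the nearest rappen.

FCA: the seller delivers export-cleared goods to the carrier; the buyer bears costs from that point.
Seller's account: goods 28958.09 = 28958.09
Buyer's account: origin terminal 361.50 + freight 2710.59 + insurance 551.76 + brokerage 476.32 + duty 6027.27 + delivery 2037.14 = 12164.58

Buyer's account: CHF 12164.58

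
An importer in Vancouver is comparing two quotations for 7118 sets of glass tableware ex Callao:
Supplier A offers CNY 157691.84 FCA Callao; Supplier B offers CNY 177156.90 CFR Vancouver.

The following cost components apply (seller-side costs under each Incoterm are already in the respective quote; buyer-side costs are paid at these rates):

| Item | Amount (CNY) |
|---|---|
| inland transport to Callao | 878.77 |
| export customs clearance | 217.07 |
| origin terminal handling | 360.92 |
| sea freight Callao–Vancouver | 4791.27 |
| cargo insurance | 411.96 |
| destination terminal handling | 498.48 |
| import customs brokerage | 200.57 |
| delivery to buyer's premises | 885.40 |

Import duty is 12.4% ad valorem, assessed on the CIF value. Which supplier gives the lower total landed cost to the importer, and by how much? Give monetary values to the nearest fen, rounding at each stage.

Supplier A (FCA):
CIF value = FCA price + origin terminal + freight + insurance = 157691.84 + 360.92 + 4791.27 + 411.96 = 163255.99
Import duty = 163255.99 × 12.4% = 20243.74
Buyer bears (A): 360.92 + 4791.27 + 411.96 + 498.48 + 200.57 + 885.40 = 7148.60
Landed cost (A) = invoice 157691.84 + 7148.60 + duty 20243.74 = 185084.18
Supplier B (CFR):
CIF value = CFR price + insurance = 177156.90 + 411.96 = 177568.86
Import duty = 177568.86 × 12.4% = 22018.54
Buyer bears (B): 411.96 + 498.48 + 200.57 + 885.40 = 1996.41
Landed cost (B) = invoice 177156.90 + 1996.41 + duty 22018.54 = 201171.85
Difference = |185084.18 − 201171.85| = 16087.67

Supplier A is cheaper by CNY 16087.67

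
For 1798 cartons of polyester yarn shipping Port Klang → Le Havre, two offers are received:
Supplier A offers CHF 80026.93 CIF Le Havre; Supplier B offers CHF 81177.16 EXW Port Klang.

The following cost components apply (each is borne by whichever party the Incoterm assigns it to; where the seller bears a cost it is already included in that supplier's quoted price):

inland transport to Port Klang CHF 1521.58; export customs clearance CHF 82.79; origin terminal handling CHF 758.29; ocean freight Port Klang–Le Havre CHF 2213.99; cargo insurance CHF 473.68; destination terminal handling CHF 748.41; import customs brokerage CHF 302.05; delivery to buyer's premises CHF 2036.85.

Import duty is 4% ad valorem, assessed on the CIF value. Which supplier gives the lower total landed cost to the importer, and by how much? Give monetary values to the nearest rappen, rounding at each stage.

Supplier A is cheaper by CHF 6448.58

Supplier A (CIF):
The CIF price already equals the CIF value: 80026.93
Import duty = 80026.93 × 4% = 3201.08
Buyer bears (A): 748.41 + 302.05 + 2036.85 = 3087.31
Landed cost (A) = invoice 80026.93 + 3087.31 + duty 3201.08 = 86315.32
Supplier B (EXW):
CIF value = EXW price + inland to port + export clearance + origin terminal + freight + insurance = 81177.16 + 1521.58 + 82.79 + 758.29 + 2213.99 + 473.68 = 86227.49
Import duty = 86227.49 × 4% = 3449.10
Buyer bears (B): 1521.58 + 82.79 + 758.29 + 2213.99 + 473.68 + 748.41 + 302.05 + 2036.85 = 8137.64
Landed cost (B) = invoice 81177.16 + 8137.64 + duty 3449.10 = 92763.90
Difference = |86315.32 − 92763.90| = 6448.58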